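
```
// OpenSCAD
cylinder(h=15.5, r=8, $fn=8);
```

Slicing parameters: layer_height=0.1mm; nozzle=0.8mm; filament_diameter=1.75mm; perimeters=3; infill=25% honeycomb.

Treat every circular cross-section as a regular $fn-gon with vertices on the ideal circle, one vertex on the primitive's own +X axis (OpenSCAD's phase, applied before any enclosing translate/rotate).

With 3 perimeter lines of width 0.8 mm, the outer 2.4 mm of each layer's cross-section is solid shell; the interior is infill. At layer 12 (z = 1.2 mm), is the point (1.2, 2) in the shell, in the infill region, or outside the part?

At z = 1.2 mm: the cylinder: section is a regular 8-gon, circumradius r=8. Overall, the cross-section is a single solid region. The nearest boundary edge runs (5.66, 5.66)→(0.00, 8.00); distance from the point to it = 5.08 mm. The point is inside the cross-section and 5.08 mm from the nearest boundary — more than the 2.4 mm shell width (3 × 0.8), so it's in the infill interior.

infill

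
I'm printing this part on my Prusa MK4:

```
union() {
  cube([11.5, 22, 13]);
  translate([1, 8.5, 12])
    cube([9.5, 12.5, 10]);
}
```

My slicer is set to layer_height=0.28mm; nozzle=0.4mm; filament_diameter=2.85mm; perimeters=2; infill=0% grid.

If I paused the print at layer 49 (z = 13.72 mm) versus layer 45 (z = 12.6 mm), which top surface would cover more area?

Layer 49 (z = 13.72): the cube is not intersected at this z (z outside [0, 13]); the cube at (1, 8.5) is present — its section is the full 9.5×12.5 rectangle (area 118.75 mm²); Taking the union: only the 9.5×12.5 cube at (1, 8.5) is present, so the union is just that shape — area = 118.75 mm². So its area = 118.75 mm². Layer 45 (z = 12.6): the cube (footprint 11.5×22) is included at this height (area 253.00 mm²); the 9.5×12.5 cube at (1, 8.5) contributes its full rectangle (area 118.75 mm²); Combining (union): the 9.5×12.5 cube at (1, 8.5) lies entirely inside the 11.5×22 cube, so the union is just the 11.5×22 cube — area = 253.00 mm². So its area = 253.00 mm². Layer 45 is larger (253.00 vs 118.75 mm²).

layer 45 (z = 12.6 mm)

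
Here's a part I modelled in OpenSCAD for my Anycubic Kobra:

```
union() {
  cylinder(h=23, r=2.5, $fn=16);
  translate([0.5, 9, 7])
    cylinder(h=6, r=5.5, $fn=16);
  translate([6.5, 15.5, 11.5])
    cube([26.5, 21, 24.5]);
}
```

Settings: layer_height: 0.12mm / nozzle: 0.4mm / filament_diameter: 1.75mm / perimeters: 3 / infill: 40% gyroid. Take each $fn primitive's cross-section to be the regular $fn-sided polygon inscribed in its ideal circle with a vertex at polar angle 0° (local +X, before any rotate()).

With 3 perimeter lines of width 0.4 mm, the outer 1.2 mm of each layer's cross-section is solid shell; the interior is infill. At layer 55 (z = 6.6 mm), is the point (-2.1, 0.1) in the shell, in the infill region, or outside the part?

shell

At z = 6.6 mm: the r=2.5 cylinder contributes a regular 16-gon of circumradius 2.5; the cylinder at (0.5, 9) is not intersected at this z (z outside [7, 13]); the cube at (6.5, 15.5) is absent (z outside [11.5, 36]); Combining (union): only the r=2.5 cylinder is present, so the union is just that shape — 1 connected region. Overall, the cross-section is a single solid region. The nearest boundary edge runs (-2.31, 0.96)→(-2.50, 0.00); distance from the point to it = 0.37 mm. The point is inside the cross-section, 0.37 mm from the nearest boundary — within the 1.2 mm shell band (3 × 0.4).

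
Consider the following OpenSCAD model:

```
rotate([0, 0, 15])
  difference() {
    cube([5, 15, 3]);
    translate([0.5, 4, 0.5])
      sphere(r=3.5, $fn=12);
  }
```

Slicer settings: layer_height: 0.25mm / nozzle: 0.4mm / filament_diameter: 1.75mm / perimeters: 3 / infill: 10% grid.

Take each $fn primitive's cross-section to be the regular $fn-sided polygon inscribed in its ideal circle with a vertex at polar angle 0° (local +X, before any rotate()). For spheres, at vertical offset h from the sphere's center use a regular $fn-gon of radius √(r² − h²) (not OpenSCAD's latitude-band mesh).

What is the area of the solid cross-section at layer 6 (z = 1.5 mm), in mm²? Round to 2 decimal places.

At z = 1.5 mm: the cube (footprint 5×15) is included at this height (area 75.00 mm²); the r=3.5 sphere at (0.5, 4) slices to a regular 12-gon of circumradius 3.354 (√(r²−h²) with h=1 from center) (area = (12/2)·3.354²·sin(360°/12) = 33.75 mm²); Taking the first minus the rest: starting from the 5×15 cube (75.00 mm²), the r=3.5 sphere at (0.5, 4) partially overlaps it — only the 20.16 mm² overlap (of its 33.75 mm²) is removed, clipping the outline — area = 54.84 mm²; (whole slice rotated 15° about Z — lengths, areas and connectivity unchanged). Overall, the cross-section is a single solid region. Net area = 54.84 mm².

54.84 mm²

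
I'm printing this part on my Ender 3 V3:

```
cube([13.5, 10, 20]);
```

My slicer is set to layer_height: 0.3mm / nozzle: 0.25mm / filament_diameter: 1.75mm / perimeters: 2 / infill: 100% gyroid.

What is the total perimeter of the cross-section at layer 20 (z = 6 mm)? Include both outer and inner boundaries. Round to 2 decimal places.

47.00 mm

At z = 6 mm: the 13.5×10 cube contributes its full rectangle (perimeter 47.00 mm). Overall, the cross-section is a single solid region. Total boundary length (outer) = 47.00 mm.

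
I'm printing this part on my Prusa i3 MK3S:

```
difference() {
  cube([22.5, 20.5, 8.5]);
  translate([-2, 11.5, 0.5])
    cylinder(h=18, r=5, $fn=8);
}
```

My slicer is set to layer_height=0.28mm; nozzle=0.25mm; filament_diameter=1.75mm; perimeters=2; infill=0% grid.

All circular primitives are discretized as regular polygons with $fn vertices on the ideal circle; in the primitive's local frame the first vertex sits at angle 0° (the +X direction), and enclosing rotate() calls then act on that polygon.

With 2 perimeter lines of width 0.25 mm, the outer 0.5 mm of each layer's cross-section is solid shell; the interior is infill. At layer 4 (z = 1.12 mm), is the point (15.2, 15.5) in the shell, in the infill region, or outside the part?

At z = 1.12 mm: the 22.5×20.5 cube contributes its full rectangle; the r=5 cylinder at (-2, 11.5) contributes a regular 8-gon of circumradius 5; Subtracting the remaining from the first: starting from the 22.5×20.5 cube, the r=5 cylinder at (-2, 11.5) partially overlaps it — only the 17.01 mm² overlap (of its 70.71 mm²) is removed, clipping the outline — 1 connected region. Overall, the cross-section is a single solid region. The nearest boundary edge runs (0.00, 20.50)→(22.50, 20.50); distance from the point to it = 5.00 mm. The point is inside the cross-section and 5.00 mm from the nearest boundary — more than the 0.5 mm shell width (2 × 0.25), so it's in the infill interior.

infill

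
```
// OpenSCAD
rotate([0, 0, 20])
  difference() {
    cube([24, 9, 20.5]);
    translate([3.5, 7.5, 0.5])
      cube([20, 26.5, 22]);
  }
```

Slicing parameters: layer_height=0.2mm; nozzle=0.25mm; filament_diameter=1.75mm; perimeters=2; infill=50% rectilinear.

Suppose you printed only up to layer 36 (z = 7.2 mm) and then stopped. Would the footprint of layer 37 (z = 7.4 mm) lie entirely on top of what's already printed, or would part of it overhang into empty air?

Compare the two slices. At z = 7.2: the 24×9 cube contributes its full rectangle (area 216.00 mm²); the cube at (3.5, 7.5) (footprint 20×26.5) is included at this height (area 530.00 mm²); After the difference (first − rest): starting from the 24×9 cube (216.00 mm²), the 20×26.5 cube at (3.5, 7.5) partially overlaps it — only the 30.00 mm² overlap (of its 530.00 mm²) is removed, clipping the outline — area = 186.00 mm²; (whole slice rotated 20° about Z — lengths, areas and connectivity unchanged). At z = 7.4: the cube (footprint 24×9) is included at this height (area 216.00 mm²); the cube at (3.5, 7.5) (footprint 20×26.5) is included at this height (area 530.00 mm²); Taking the first minus the rest: starting from the 24×9 cube (216.00 mm²), the 20×26.5 cube at (3.5, 7.5) partially overlaps it — only the 30.00 mm² overlap (of its 530.00 mm²) is removed, clipping the outline — area = 186.00 mm²; (whole slice rotated 20° about Z — lengths, areas and connectivity unchanged). Checking containment: the cross-section at z = 7.4 is a subset of the cross-section at z = 7.2.

entirely on top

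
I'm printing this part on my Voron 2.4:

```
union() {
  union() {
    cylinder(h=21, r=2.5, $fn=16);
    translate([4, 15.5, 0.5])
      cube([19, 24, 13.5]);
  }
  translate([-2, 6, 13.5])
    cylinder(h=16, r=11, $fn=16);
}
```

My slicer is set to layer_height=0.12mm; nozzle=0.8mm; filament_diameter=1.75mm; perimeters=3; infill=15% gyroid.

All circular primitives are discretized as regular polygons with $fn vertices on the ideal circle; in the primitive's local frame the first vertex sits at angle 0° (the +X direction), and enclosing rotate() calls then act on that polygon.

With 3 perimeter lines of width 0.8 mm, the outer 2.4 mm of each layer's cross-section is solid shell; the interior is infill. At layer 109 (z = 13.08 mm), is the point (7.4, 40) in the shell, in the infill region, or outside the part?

At z = 13.08 mm: the r=2.5 cylinder gives a regular 16-gon of circumradius 2.5 (constant along its height); the 19×24 cube at (4, 15.5) contributes its full rectangle; Taking the union: the 2 present regions are separate (no shared area or edge), so areas and boundary lengths simply add and each stays a separate island — 2 connected regions; the cylinder at (-2, 6) does not reach this height (z outside [13.5, 29.5]); Combining (union): only that combined region is present, so the union is just that shape — 2 connected regions. Overall, the cross-section has 2 separate islands. The nearest boundary edge runs (4.00, 39.50)→(23.00, 39.50); distance from the point to it = 0.50 mm. The point is not inside any of the regions above, so it lies outside the cross-section (0.50 mm from the nearest boundary).

outside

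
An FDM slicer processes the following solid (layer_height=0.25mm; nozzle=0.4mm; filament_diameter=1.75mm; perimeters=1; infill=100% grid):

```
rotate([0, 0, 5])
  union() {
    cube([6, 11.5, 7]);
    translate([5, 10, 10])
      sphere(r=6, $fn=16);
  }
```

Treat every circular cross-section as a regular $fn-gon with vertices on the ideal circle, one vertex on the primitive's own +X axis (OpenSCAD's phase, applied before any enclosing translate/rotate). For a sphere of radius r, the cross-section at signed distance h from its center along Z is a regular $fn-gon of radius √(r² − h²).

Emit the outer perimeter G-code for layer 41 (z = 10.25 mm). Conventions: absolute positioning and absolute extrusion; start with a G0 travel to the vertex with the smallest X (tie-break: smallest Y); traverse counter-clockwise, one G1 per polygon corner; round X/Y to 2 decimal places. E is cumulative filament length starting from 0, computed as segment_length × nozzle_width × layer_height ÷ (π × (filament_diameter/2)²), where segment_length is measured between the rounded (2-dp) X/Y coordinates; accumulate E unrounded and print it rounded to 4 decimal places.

At z = 10.25 mm: the cube is not intersected at this z (z outside [0, 7]); the r=6 sphere at (5, 10) contributes a regular 16-gon of circumradius √(6²−0.25²) = 5.995; Combining (union): only the r=6 sphere at (5, 10) is present, so the union is just that shape — 1 connected region; (whole slice rotated 5° about Z — lengths, areas and connectivity unchanged). The outline is a single polygon with 16 vertices. Extrusion per mm of travel: 0.4 × 0.25 / (π × 0.875²) = 0.041575. Accumulating E over each segment gives final E = 1.5560.

G0 X-1.86 Y9.88 Z10.25
G1 X-1.21 Y7.63 E0.0974
G1 X0.26 Y5.81 E0.1946
G1 X2.31 Y4.68 E0.2920
G1 X4.63 Y4.43 E0.3890
G1 X6.88 Y5.08 E0.4863
G1 X8.70 Y6.54 E0.5833
G1 X9.83 Y8.60 E0.6810
G1 X10.08 Y10.92 E0.7780
G1 X9.43 Y13.17 E0.8754
G1 X7.96 Y14.99 E0.9727
G1 X5.91 Y16.12 E1.0700
G1 X3.59 Y16.37 E1.1670
G1 X1.34 Y15.72 E1.2644
G1 X-0.48 Y14.25 E1.3616
G1 X-1.61 Y12.20 E1.4590
G1 X-1.86 Y9.88 E1.5560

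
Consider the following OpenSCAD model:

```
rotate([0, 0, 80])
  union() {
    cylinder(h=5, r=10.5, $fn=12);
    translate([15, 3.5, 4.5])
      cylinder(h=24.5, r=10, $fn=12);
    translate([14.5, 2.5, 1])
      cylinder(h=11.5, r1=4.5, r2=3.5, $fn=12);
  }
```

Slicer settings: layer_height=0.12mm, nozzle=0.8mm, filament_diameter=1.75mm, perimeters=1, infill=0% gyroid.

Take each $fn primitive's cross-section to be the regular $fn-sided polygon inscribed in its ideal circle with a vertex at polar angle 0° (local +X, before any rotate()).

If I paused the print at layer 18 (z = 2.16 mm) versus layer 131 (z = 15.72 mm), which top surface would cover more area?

layer 18 (z = 2.16 mm)

Layer 18 (z = 2.16): the r=10.5 cylinder contributes a regular 12-gon of circumradius 10.5 (area = (12/2)·10.500²·sin(360°/12) = 330.75 mm²); the cylinder at (15, 3.5) is not intersected at this z (z outside [4.5, 29]); the cone at (14.5, 2.5) contributes a regular 12-gon of circumradius 4.399 (interpolated between r1=4.5 and r2=3.5 at t=0.101) (area = (12/2)·4.399²·sin(360°/12) = 58.06 mm²); Combining (union): the 2 present regions are separate (no shared area or edge), so areas and boundary lengths simply add and each stays a separate island — area = 388.81 mm²; (rotated 80° about Z; rotation is an isometry so areas/perimeters/island counts are preserved). So its area = 388.81 mm². Layer 131 (z = 15.72): the cylinder is absent (z outside [0, 5]); the cylinder at (15, 3.5): section is a regular 12-gon, circumradius r=10 (area = (12/2)·10.000²·sin(360°/12) = 300.00 mm²); the cone at (14.5, 2.5) is not intersected at this z (z outside [1, 12.5]); Taking the union: only the r=10 cylinder at (15, 3.5) is present, so the union is just that shape — area = 300.00 mm²; (whole slice rotated 80° about Z — lengths, areas and connectivity unchanged). So its area = 300.00 mm². Layer 18 is larger (388.81 vs 300.00 mm²).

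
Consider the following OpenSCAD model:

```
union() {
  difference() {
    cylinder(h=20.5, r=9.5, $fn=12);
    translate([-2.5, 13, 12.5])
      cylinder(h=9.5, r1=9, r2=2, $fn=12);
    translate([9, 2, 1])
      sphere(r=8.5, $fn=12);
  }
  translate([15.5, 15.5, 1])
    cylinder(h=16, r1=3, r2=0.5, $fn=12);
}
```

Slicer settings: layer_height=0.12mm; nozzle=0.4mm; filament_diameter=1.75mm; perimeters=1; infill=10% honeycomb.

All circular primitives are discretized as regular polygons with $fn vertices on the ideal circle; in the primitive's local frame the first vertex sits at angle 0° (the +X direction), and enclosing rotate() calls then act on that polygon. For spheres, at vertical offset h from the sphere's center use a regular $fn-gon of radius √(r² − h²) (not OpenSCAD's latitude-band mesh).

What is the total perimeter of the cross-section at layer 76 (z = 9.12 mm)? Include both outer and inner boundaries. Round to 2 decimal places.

At z = 9.12 mm: the r=9.5 cylinder contributes a regular 12-gon of circumradius 9.5 (perimeter = 2·12·9.500·sin(180°/12) = 59.01 mm); the cone at (-2.5, 13) is absent (z outside [12.5, 22]); the r=8.5 sphere at (9, 2) contributes a regular 12-gon of circumradius √(8.5²−8.12²) = 2.513 (perimeter = 2·12·2.513·sin(180°/12) = 15.61 mm); After the difference (first − rest): starting from the r=9.5 cylinder, the r=8.5 sphere at (9, 2) partially overlaps it — only the 9.27 mm² overlap (of its 18.95 mm²) is removed, clipping the outline — boundary = 61.62 mm; the cone at (15.5, 15.5) contributes a regular 12-gon of circumradius 1.731 (interpolated between r1=3 and r2=0.5 at t=0.507) (perimeter = 2·12·1.731·sin(180°/12) = 10.75 mm); Combining (union): the 2 present regions are separate (no shared area or edge), so areas and boundary lengths simply add and each stays a separate island — boundary = 72.38 mm. Overall, the cross-section has 2 separate islands. Total boundary length (outer) = 72.38 mm.

72.38 mm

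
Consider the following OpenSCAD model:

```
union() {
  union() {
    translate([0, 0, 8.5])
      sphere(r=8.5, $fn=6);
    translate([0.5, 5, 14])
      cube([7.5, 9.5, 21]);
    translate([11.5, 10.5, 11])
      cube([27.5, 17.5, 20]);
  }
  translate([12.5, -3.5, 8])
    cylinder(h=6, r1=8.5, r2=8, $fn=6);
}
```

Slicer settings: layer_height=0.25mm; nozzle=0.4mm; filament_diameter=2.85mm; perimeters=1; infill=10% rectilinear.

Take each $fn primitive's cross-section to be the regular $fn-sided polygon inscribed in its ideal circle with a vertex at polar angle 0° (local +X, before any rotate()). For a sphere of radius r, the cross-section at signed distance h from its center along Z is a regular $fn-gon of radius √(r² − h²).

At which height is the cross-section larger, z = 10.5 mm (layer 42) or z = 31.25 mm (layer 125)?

Layer 42 (z = 10.5): the r=8.5 sphere slices to a regular 6-gon of circumradius 8.261 (√(r²−h²) with h=2 from center) (area = (6/2)·8.261²·sin(360°/6) = 177.32 mm²); the cube at (0.5, 5) is not intersected at this z (z outside [14, 35]); the cube at (11.5, 10.5) does not reach this height (z outside [11, 31]); Taking the union: only the r=8.5 sphere is present, so the union is just that shape — area = 177.32 mm²; the cone at (12.5, -3.5) (r1=8.5→r2=8) has section circumradius 8.292 here — a regular 6-gon (area = (6/2)·8.292²·sin(360°/6) = 178.62 mm²); Taking the union: the regions partially overlap — summed areas 355.94 mm² minus the doubly-counted overlap 10.69 mm² gives 345.25 mm² — area = 345.25 mm². So its area = 345.25 mm². Layer 125 (z = 31.25): the sphere does not reach this height (|z−center|=22.750 > r=8.5); the cube at (0.5, 5) (footprint 7.5×9.5) is included at this height (area 71.25 mm²); the cube at (11.5, 10.5) is not intersected at this z (z outside [11, 31]); Merging all regions: only the 7.5×9.5 cube at (0.5, 5) is present, so the union is just that shape — area = 71.25 mm²; the cone at (12.5, -3.5) does not reach this height (z outside [8, 14]); Merging all regions: only the result so far is present, so the union is just that shape — area = 71.25 mm². So its area = 71.25 mm². Layer 42 is larger (345.25 vs 71.25 mm²).

layer 42 (z = 10.5 mm)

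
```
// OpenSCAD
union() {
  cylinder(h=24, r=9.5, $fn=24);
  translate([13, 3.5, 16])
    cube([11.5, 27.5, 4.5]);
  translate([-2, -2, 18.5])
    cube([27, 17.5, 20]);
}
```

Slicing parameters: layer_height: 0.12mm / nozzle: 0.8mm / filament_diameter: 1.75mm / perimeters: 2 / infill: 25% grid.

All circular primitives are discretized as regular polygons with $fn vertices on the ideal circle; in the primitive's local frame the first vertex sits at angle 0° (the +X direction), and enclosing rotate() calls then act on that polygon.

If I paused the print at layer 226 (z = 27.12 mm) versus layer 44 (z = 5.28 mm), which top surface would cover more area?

Layer 226 (z = 27.12): the cylinder is not intersected at this z (z outside [0, 24]); the cube at (13, 3.5) is not intersected at this z (z outside [16, 20.5]); the cube at (-2, -2) is present — its section is the full 27×17.5 rectangle (area 472.50 mm²); Combining (union): only the 27×17.5 cube at (-2, -2) is present, so the union is just that shape — area = 472.50 mm². So its area = 472.50 mm². Layer 44 (z = 5.28): the r=9.5 cylinder contributes a regular 24-gon of circumradius 9.5 (area = (24/2)·9.500²·sin(360°/24) = 280.30 mm²); the cube at (13, 3.5) is not intersected at this z (z outside [16, 20.5]); the cube at (-2, -2) does not reach this height (z outside [18.5, 38.5]); Combining (union): only the r=9.5 cylinder is present, so the union is just that shape — area = 280.30 mm². So its area = 280.30 mm². Layer 226 is larger (472.50 vs 280.30 mm²).

layer 226 (z = 27.12 mm)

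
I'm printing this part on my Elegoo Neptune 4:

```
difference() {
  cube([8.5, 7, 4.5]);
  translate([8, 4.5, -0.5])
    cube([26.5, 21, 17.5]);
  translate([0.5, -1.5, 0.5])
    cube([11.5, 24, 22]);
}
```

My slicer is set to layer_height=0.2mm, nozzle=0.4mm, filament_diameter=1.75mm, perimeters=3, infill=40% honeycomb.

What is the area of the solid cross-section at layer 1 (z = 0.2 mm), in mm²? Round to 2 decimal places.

At z = 0.2 mm: the 8.5×7 cube contributes its full rectangle (area 59.50 mm²); the 26.5×21 cube at (8, 4.5) contributes its full rectangle (area 556.50 mm²); the cube at (0.5, -1.5) does not reach this height (z outside [0.5, 22.5]); Subtracting the remaining from the first: starting from the 8.5×7 cube (59.50 mm²), the 26.5×21 cube at (8, 4.5) partially overlaps it — only the 1.25 mm² overlap (of its 556.50 mm²) is removed, clipping the outline — area = 58.25 mm². Overall, the cross-section is a single solid region. Net area = 58.25 mm².

58.25 mm²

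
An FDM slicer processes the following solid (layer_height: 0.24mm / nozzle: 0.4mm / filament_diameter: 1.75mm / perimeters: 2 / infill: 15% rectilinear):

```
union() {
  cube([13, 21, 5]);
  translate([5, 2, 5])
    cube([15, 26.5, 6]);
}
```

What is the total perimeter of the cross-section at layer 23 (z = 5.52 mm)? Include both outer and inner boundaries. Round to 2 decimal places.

83.00 mm

At z = 5.52 mm: the cube does not reach this height (z outside [0, 5]); the cube at (5, 2) is present — its section is the full 15×26.5 rectangle (perimeter 83.00 mm); Taking the union: only the 15×26.5 cube at (5, 2) is present, so the union is just that shape — boundary = 83.00 mm. Overall, the cross-section is a single solid region. Total boundary length (outer) = 83.00 mm.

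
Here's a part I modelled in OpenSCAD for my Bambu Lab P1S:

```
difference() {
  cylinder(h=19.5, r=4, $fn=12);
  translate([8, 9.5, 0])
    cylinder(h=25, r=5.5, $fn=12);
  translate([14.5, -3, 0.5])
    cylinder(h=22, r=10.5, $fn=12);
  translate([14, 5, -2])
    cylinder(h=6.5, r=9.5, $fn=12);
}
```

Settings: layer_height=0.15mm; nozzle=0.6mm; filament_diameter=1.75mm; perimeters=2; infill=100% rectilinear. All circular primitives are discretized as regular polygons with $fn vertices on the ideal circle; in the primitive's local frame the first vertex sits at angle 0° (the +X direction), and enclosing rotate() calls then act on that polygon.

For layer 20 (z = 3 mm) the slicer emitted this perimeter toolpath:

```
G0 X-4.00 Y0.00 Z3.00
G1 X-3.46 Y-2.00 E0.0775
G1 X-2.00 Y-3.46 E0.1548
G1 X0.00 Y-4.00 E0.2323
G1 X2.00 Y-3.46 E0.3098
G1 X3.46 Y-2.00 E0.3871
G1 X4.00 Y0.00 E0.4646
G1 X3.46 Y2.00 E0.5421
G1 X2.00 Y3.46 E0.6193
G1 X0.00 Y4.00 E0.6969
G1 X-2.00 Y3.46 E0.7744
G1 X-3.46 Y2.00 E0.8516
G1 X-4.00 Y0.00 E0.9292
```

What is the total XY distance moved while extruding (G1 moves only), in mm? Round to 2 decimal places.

Sum the Euclidean lengths of each G1 segment: total = 24.83 mm.

24.83 mm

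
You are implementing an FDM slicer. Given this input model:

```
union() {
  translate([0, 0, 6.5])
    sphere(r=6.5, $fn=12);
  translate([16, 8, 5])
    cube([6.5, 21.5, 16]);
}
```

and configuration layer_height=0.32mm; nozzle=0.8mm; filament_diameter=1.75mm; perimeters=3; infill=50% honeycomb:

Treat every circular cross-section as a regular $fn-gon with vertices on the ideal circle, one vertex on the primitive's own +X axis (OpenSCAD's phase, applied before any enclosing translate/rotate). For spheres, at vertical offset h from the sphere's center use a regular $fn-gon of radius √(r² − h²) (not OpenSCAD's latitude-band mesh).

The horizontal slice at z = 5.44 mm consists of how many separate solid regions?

2

At z = 5.44 mm: the sphere: section is a regular 12-gon, circumradius = √(r²−h²) = √(6.5²−1.06²) = 6.413; the cube at (16, 8) (footprint 6.5×21.5) is included at this height; Merging all regions: the 2 present regions are separate (no shared area or edge), so areas and boundary lengths simply add and each stays a separate island — 2 connected regions. The result has 2 disconnected regions.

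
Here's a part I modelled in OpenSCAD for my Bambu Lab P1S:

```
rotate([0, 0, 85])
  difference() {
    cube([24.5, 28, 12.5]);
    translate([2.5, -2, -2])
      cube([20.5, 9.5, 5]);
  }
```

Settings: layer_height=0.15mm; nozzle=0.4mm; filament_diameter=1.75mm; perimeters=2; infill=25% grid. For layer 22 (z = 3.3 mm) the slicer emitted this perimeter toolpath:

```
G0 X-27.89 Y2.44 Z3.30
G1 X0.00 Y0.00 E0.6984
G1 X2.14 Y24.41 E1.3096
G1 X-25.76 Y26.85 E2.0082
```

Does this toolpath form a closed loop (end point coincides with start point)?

no

Start point (G0): (-27.89, 2.44). End point (last G1): the path does not return to the start — open.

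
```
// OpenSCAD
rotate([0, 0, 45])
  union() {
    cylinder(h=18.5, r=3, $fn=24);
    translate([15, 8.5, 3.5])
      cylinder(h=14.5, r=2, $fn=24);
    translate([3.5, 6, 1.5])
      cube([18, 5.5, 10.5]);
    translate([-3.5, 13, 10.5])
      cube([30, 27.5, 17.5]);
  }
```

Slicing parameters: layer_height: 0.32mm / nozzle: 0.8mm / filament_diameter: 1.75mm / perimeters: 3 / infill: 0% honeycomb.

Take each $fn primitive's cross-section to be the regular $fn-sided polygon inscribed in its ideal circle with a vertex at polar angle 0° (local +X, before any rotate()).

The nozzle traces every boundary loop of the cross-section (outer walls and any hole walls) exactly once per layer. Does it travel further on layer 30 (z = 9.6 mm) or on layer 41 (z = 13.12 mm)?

layer 41 (z = 13.12 mm)

Layer 30 (z = 9.6): the cylinder: section is a regular 24-gon, circumradius r=3 (perimeter = 2·24·3.000·sin(180°/24) = 18.80 mm); the r=2 cylinder at (15, 8.5) contributes a regular 24-gon of circumradius 2 (perimeter = 2·24·2.000·sin(180°/24) = 12.53 mm); the 18×5.5 cube at (3.5, 6) contributes its full rectangle (perimeter 47.00 mm); the cube at (-3.5, 13) is absent (z outside [10.5, 28]); Taking the union: the regions partially overlap (shared area 12.42 mm²), so the edge portions inside another operand are dropped and the merged outline is re-measured after clipping — boundary = 65.80 mm; (rotated 45° about Z; rotation is an isometry so areas/perimeters/island counts are preserved). So its perimeter = 65.80 mm. Layer 41 (z = 13.12): the r=3 cylinder contributes a regular 24-gon of circumradius 3 (perimeter = 2·24·3.000·sin(180°/24) = 18.80 mm); the cylinder at (15, 8.5): section is a regular 24-gon, circumradius r=2 (perimeter = 2·24·2.000·sin(180°/24) = 12.53 mm); the cube at (3.5, 6) is not intersected at this z (z outside [1.5, 12]); the cube at (-3.5, 13) (footprint 30×27.5) is included at this height (perimeter 115.00 mm); Merging all regions: the 3 present regions are separate (no shared area or edge), so areas and boundary lengths simply add and each stays a separate island — boundary = 146.33 mm; (rotated 45° about Z; rotation is an isometry so areas/perimeters/island counts are preserved). So its perimeter = 146.33 mm. Layer 41 is larger (146.33 vs 65.80 mm).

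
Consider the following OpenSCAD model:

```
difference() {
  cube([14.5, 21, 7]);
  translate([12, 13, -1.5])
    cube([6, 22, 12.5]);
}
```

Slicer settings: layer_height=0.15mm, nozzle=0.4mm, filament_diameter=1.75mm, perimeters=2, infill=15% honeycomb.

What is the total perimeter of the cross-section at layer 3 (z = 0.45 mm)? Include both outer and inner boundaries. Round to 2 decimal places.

71.00 mm

At z = 0.45 mm: the cube (footprint 14.5×21) is included at this height (perimeter 71.00 mm); the 6×22 cube at (12, 13) contributes its full rectangle (perimeter 56.00 mm); After the difference (first − rest): starting from the 14.5×21 cube, the 6×22 cube at (12, 13) partially overlaps it — only the 20.00 mm² overlap (of its 132.00 mm²) is removed, clipping the outline — boundary = 71.00 mm. Overall, the cross-section is a single solid region. Total boundary length (outer) = 71.00 mm.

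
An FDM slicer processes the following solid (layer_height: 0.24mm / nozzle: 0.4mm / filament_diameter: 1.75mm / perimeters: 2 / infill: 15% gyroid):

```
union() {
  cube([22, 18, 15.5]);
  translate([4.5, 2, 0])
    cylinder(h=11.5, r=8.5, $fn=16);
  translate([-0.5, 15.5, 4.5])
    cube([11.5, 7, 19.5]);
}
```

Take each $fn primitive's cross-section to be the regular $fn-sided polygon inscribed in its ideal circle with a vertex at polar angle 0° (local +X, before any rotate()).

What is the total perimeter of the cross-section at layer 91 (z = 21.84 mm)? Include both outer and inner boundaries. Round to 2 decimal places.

At z = 21.84 mm: the cube is absent (z outside [0, 15.5]); the cylinder at (4.5, 2) does not reach this height (z outside [0, 11.5]); the cube at (-0.5, 15.5) (footprint 11.5×7) is included at this height (perimeter 37.00 mm); Combining (union): only the 11.5×7 cube at (-0.5, 15.5) is present, so the union is just that shape — boundary = 37.00 mm. Overall, the cross-section is a single solid region. Total boundary length (outer) = 37.00 mm.

37.00 mm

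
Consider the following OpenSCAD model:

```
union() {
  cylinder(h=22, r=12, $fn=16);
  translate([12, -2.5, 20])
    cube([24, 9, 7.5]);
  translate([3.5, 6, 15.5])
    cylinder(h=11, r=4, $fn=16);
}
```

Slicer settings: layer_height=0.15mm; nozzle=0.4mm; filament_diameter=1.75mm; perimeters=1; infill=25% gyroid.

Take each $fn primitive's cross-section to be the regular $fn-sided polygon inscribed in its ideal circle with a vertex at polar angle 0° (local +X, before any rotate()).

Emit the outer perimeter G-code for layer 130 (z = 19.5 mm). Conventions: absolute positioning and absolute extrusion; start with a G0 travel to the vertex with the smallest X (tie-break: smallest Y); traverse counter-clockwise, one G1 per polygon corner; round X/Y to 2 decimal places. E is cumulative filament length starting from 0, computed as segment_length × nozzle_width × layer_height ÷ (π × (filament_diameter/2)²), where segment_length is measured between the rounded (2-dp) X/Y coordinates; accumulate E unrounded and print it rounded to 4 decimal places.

At z = 19.5 mm: the cylinder: section is a regular 16-gon, circumradius r=12; the cube at (12, -2.5) does not reach this height (z outside [20, 27.5]); the r=4 cylinder at (3.5, 6) contributes a regular 16-gon of circumradius 4; Combining (union): the r=4 cylinder at (3.5, 6) lies entirely inside the r=12 cylinder, so the union is just the r=12 cylinder — 1 connected region. The outline is a single polygon with 16 vertices. Extrusion per mm of travel: 0.4 × 0.15 / (π × 0.875²) = 0.024945. Accumulating E over each segment gives final E = 1.8692.

G0 X-12.00 Y0.00 Z19.50
G1 X-11.09 Y-4.59 E0.1167
G1 X-8.49 Y-8.49 E0.2336
G1 X-4.59 Y-11.09 E0.3506
G1 X0.00 Y-12.00 E0.4673
G1 X4.59 Y-11.09 E0.5840
G1 X8.49 Y-8.49 E0.7009
G1 X11.09 Y-4.59 E0.8179
G1 X12.00 Y0.00 E0.9346
G1 X11.09 Y4.59 E1.0513
G1 X8.49 Y8.49 E1.1682
G1 X4.59 Y11.09 E1.2852
G1 X0.00 Y12.00 E1.4019
G1 X-4.59 Y11.09 E1.5186
G1 X-8.49 Y8.49 E1.6355
G1 X-11.09 Y4.59 E1.7525
G1 X-12.00 Y0.00 E1.8692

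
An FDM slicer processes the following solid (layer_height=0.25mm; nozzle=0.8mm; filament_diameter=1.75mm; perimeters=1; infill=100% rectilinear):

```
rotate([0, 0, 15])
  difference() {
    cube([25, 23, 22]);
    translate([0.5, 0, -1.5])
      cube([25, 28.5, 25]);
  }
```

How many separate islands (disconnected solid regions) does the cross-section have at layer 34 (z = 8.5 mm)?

At z = 8.5 mm: the cube (footprint 25×23) is included at this height; the 25×28.5 cube at (0.5, 0) contributes its full rectangle; Taking the first minus the rest: starting from the 25×23 cube, the 25×28.5 cube at (0.5, 0) partially overlaps it — only the 563.50 mm² overlap (of its 712.50 mm²) is removed, clipping the outline — 1 connected region; (rotated 15° about Z; rotation is an isometry so areas/perimeters/island counts are preserved). Overall, the cross-section is a single solid region. Island count = 1.

1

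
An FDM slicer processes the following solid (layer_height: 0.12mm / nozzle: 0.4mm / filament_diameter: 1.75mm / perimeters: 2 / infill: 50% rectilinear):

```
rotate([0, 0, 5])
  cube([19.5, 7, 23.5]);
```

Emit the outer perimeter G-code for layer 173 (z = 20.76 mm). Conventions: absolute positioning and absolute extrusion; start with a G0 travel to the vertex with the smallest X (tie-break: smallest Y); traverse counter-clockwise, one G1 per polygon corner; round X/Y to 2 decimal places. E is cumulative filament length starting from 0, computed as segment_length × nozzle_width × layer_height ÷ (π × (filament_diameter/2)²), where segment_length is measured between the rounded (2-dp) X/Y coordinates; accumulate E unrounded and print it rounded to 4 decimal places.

G0 X-0.61 Y6.97 Z20.76
G1 X0.00 Y0.00 E0.1396
G1 X19.43 Y1.70 E0.5289
G1 X18.82 Y8.67 E0.6685
G1 X-0.61 Y6.97 E1.0577

At z = 20.76 mm: the cube (footprint 19.5×7) is included at this height; (rotated 5° about Z; rotation is an isometry so areas/perimeters/island counts are preserved). The outline is a single polygon with 4 vertices. Extrusion per mm of travel: 0.4 × 0.12 / (π × 0.875²) = 0.019956. Accumulating E over each segment gives final E = 1.0577.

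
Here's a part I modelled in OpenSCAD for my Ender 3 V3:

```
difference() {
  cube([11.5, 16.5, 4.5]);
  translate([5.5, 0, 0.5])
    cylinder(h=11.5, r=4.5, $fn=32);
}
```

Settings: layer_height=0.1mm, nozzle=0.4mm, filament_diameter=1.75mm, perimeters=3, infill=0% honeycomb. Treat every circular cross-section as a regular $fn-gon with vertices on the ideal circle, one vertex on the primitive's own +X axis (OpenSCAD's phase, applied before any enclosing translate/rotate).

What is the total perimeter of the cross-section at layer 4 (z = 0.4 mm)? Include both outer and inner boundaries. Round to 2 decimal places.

At z = 0.4 mm: the 11.5×16.5 cube contributes its full rectangle (perimeter 56.00 mm); the cylinder at (5.5, 0) is absent (z outside [0.5, 12]); Subtracting the remaining from the first: none of the subtracted shapes is present at this height, so the 11.5×16.5 cube is unchanged — boundary = 56.00 mm. Overall, the cross-section is a single solid region. Total boundary length (outer) = 56.00 mm.

56.00 mm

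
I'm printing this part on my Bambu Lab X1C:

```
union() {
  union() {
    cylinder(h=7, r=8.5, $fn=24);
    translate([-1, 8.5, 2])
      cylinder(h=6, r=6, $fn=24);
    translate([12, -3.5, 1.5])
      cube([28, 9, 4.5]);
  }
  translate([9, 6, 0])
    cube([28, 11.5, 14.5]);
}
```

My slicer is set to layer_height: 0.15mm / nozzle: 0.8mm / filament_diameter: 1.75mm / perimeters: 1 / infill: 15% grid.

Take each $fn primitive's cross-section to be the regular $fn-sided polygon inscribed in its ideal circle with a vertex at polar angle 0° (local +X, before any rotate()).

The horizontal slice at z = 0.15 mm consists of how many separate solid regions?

2

At z = 0.15 mm: the cylinder: section is a regular 24-gon, circumradius r=8.5; the cylinder at (-1, 8.5) is absent (z outside [2, 8]); the cube at (12, -3.5) is not intersected at this z (z outside [1.5, 6]); Merging all regions: only the r=8.5 cylinder is present, so the union is just that shape — 1 connected region; the cube at (9, 6) (footprint 28×11.5) is included at this height; Merging all regions: the 2 present regions are separate (no shared area or edge), so areas and boundary lengths simply add and each stays a separate island — 2 connected regions. The result has 2 disconnected regions.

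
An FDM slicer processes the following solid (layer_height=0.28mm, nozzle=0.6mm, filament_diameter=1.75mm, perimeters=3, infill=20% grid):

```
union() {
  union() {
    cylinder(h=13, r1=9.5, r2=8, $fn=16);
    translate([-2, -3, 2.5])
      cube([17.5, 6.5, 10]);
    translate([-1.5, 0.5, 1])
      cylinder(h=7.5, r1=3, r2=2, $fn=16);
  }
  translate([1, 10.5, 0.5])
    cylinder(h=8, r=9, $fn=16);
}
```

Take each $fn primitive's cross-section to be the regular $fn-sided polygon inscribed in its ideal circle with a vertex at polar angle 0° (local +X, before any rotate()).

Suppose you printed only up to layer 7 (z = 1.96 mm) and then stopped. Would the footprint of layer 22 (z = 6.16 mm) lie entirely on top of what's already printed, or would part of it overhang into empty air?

part overhangs

Compare the two slices. At z = 1.96: the cone contributes a regular 16-gon of circumradius 9.274 (interpolated between r1=9.5 and r2=8 at t=0.151) (area = (16/2)·9.274²·sin(360°/16) = 263.30 mm²); the cube at (-2, -3) is absent (z outside [2.5, 12.5]); the cone at (-1.5, 0.5) contributes a regular 16-gon of circumradius 2.872 (interpolated between r1=3 and r2=2 at t=0.128) (area = (16/2)·2.872²·sin(360°/16) = 25.25 mm²); Merging all regions: the cone at (-1.5, 0.5) lies entirely inside the cone, so the union is just the cone — area = 263.30 mm²; the r=9 cylinder at (1, 10.5) contributes a regular 16-gon of circumradius 9 (area = (16/2)·9.000²·sin(360°/16) = 247.98 mm²); Taking the union: the regions partially overlap — summed areas 511.28 mm² minus the doubly-counted overlap 76.79 mm² gives 434.49 mm² — area = 434.49 mm². At z = 6.16: the cone (r1=9.5→r2=8) has section circumradius 8.789 here — a regular 16-gon (area = (16/2)·8.789²·sin(360°/16) = 236.50 mm²); the cube at (-2, -3) is present — its section is the full 17.5×6.5 rectangle (area 113.75 mm²); the cone at (-1.5, 0.5) (r1=3→r2=2) has section circumradius 2.312 here — a regular 16-gon (area = (16/2)·2.312²·sin(360°/16) = 16.36 mm²); Combining (union): the regions partially overlap — summed areas 366.61 mm² minus the doubly-counted overlap 84.38 mm² gives 282.24 mm² — area = 282.24 mm²; the cylinder at (1, 10.5): section is a regular 16-gon, circumradius r=9 (area = (16/2)·9.000²·sin(360°/16) = 247.98 mm²); Combining (union): the regions partially overlap — summed areas 530.22 mm² minus the doubly-counted overlap 68.82 mm² gives 461.39 mm² — area = 461.39 mm². Checking containment: at z = 6.16 the cross-section extends beyond the z = 1.96 cross-section by about 42.58 mm².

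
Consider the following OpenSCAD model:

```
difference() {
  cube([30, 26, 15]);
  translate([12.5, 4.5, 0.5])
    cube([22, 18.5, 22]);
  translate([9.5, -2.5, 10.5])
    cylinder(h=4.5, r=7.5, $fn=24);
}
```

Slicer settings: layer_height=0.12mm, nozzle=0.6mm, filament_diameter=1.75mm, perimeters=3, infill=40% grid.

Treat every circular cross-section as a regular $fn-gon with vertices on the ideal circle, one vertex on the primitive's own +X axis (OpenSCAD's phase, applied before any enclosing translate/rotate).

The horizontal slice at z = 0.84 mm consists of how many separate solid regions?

At z = 0.84 mm: the cube (footprint 30×26) is included at this height; the cube at (12.5, 4.5) is present — its section is the full 22×18.5 rectangle; the cylinder at (9.5, -2.5) does not reach this height (z outside [10.5, 15]); Subtracting the remaining from the first: starting from the 30×26 cube, the 22×18.5 cube at (12.5, 4.5) partially overlaps it — only the 323.75 mm² overlap (of its 407.00 mm²) is removed, clipping the outline — 1 connected region. The result has 1 disconnected region.

1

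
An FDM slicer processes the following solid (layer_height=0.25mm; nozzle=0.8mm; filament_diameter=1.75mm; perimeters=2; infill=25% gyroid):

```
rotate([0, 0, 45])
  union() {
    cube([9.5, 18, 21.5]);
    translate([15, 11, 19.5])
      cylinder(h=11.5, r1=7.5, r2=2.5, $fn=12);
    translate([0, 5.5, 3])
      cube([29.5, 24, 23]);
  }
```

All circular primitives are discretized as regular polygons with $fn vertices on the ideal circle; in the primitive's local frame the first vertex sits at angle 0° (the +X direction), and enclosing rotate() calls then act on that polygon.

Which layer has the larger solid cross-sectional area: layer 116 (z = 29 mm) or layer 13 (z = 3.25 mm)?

Layer 116 (z = 29): the cube is absent (z outside [0, 21.5]); the cone at (15, 11): at t=0.826 of its height the radius interpolates to r₁+(r₂−r₁)t = 3.370, giving a regular 12-gon of that circumradius (area = (12/2)·3.370²·sin(360°/12) = 34.06 mm²); the cube at (0, 5.5) is absent (z outside [3, 26]); Merging all regions: only the cone at (15, 11) is present, so the union is just that shape — area = 34.06 mm²; (rotated 45° about Z; rotation is an isometry so areas/perimeters/island counts are preserved). So its area = 34.06 mm². Layer 13 (z = 3.25): the cube (footprint 9.5×18) is included at this height (area 171.00 mm²); the cone at (15, 11) is absent (z outside [19.5, 31]); the cube at (0, 5.5) is present — its section is the full 29.5×24 rectangle (area 708.00 mm²); Taking the union: the regions partially overlap — summed areas 879.00 mm² minus the doubly-counted overlap 118.75 mm² gives 760.25 mm² — area = 760.25 mm²; (whole slice rotated 45° about Z — lengths, areas and connectivity unchanged). So its area = 760.25 mm². Layer 13 is larger (760.25 vs 34.06 mm²).

layer 13 (z = 3.25 mm)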